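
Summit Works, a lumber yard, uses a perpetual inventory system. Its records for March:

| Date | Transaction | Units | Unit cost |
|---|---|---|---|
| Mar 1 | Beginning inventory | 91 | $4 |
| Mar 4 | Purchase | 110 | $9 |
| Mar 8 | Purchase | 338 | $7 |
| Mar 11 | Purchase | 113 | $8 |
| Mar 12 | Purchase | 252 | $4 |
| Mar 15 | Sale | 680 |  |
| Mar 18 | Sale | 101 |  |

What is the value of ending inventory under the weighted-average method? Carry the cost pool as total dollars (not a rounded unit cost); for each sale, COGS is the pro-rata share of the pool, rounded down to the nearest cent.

Ending inventory = $766.31

After Mar 1: 91 on hand, pool $364.00 (≈ $4.0000 each)
After Mar 4: 201 on hand, pool $1,354.00 (≈ $6.7363 each)
After Mar 8: 539 on hand, pool $3,720.00 (≈ $6.9017 each)
After Mar 11: 652 on hand, pool $4,624.00 (≈ $7.0920 each)
After Mar 12: 904 on hand, pool $5,632.00 (≈ $6.2301 each)
Mar 15, sell 680: 680/904 × $5,632.00 → $4,236.46
Mar 18, sell 101: 101/224 × $1,395.54 → $629.23
Total COGS = $4,236.46 + $629.23 = $4,865.69
Ending inventory (cost pool remaining) = $766.31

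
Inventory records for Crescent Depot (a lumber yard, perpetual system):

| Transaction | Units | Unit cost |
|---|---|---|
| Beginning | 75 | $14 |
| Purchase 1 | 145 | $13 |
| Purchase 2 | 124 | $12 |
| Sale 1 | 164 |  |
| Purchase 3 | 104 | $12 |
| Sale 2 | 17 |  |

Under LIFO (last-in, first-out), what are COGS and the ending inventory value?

COGS = $2,212; ending inventory = $3,459

Sale 1 (164) [LIFO — newest first]: 124 @ $12 + 40 @ $13 = $2,008
Sale 2 (17) [LIFO — newest first]: 17 @ $12 = $204
Total COGS = $2,008 + $204 = $2,212
Ending inventory: 75 @ $14 + 105 @ $13 + 87 @ $12 = $3,459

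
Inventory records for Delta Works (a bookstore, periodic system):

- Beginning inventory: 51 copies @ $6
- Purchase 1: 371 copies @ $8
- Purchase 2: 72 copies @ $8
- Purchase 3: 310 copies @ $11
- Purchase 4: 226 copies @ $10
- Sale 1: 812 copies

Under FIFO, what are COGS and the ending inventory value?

Sale 1 (812) [FIFO — oldest first]: 51 @ $6 + 371 @ $8 + 72 @ $8 + 310 @ $11 + 8 @ $10 = $7,340
Ending inventory: 218 @ $10 = $2,180
Check: goods available $9,520 = COGS $7,340 + ending $2,180

COGS = $7,340; ending inventory = $2,180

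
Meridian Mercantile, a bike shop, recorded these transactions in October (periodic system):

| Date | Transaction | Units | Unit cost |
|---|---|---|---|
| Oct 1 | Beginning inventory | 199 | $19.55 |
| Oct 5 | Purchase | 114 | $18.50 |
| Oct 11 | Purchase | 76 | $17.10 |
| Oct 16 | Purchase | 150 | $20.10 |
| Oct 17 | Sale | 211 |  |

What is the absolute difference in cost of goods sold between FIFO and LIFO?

FIFO COGS: 199 @ $19.55 + 12 @ $18.50 = $4,112.45
LIFO COGS: 150 @ $20.10 + 61 @ $17.10 = $4,058.10
Difference = |$4,112.45 − $4,058.10| = $54.35

$54.35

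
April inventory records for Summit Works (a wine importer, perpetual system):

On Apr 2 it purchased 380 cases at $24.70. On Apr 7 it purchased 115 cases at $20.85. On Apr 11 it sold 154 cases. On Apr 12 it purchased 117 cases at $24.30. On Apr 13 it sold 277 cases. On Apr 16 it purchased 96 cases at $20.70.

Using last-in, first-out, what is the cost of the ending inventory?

Apr 11, 154 sold [LIFO — newest first]: 115 @ $20.85 + 39 @ $24.70 = $3,361.05
Apr 13, 277 sold [LIFO — newest first]: 117 @ $24.30 + 160 @ $24.70 = $6,795.10
Total COGS = $3,361.05 + $6,795.10 = $10,156.15
Ending inventory: 181 @ $24.70 + 96 @ $20.70 = $6,457.90

Ending inventory = $6,457.90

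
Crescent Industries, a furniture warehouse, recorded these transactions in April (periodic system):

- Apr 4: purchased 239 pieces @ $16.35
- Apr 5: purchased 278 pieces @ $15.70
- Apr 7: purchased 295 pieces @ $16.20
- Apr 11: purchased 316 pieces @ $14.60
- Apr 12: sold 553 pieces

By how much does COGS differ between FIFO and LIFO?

$402.45

FIFO COGS: 239 @ $16.35 + 278 @ $15.70 + 36 @ $16.20 = $8,855.45
LIFO COGS: 316 @ $14.60 + 237 @ $16.20 = $8,453.00
Difference = |$8,855.45 − $8,453.00| = $402.45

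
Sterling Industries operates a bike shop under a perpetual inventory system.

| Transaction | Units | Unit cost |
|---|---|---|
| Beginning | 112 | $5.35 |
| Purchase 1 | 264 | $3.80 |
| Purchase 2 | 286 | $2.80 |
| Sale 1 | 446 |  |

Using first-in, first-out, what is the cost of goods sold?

Sale 1 (446) [FIFO — oldest first]: 112 @ $5.35 + 264 @ $3.80 + 70 @ $2.80 = $1,798.40
Ending inventory: 216 @ $2.80 = $604.80

COGS = $1,798.40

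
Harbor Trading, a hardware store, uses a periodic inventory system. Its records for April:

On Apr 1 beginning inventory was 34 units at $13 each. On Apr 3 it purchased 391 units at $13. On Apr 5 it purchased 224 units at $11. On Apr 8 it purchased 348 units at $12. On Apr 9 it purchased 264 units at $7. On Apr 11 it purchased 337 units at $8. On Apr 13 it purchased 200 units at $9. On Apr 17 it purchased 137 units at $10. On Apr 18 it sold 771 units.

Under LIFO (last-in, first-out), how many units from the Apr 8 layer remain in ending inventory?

Apr 18, 771 sold [LIFO — newest first]: 137 @ $10 + 200 @ $9 + 337 @ $8 + 97 @ $7 = $6,545
Ending inventory: 34 @ $13 + 391 @ $13 + 224 @ $11 + 348 @ $12 + 167 @ $7 = $13,334

348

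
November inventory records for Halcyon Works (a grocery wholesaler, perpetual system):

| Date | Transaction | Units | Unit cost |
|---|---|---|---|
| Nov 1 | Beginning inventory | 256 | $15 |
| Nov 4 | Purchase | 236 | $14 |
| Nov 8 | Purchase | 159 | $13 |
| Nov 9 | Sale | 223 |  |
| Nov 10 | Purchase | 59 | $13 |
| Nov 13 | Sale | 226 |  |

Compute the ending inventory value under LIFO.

Nov 9, 223 sold [LIFO — newest first]: 159 @ $13 + 64 @ $14 = $2,963
Nov 13, 226 sold [LIFO — newest first]: 59 @ $13 + 167 @ $14 = $3,105
Total COGS = $2,963 + $3,105 = $6,068
Ending inventory: 256 @ $15 + 5 @ $14 = $3,910

Ending inventory = $3,910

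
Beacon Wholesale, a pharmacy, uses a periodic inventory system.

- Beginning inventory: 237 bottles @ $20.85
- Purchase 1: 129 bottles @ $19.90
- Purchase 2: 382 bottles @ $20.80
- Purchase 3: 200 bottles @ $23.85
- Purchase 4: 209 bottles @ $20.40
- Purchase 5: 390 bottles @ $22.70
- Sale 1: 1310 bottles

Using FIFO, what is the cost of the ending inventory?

Sale 1 (1310) [FIFO — oldest first]: 237 @ $20.85 + 129 @ $19.90 + 382 @ $20.80 + 200 @ $23.85 + 209 @ $20.40 + 153 @ $22.70 = $27,960.85
Ending inventory: 237 @ $22.70 = $5,379.90

Ending inventory = $5,379.90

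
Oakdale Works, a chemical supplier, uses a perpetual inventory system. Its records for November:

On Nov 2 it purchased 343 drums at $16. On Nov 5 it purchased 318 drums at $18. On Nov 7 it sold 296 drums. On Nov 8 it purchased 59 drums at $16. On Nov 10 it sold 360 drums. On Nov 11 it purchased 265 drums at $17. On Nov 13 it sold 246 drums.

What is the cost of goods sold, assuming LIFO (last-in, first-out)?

Nov 7, 296 sold [LIFO — newest first]: 296 @ $18 = $5,328
Nov 10, 360 sold [LIFO — newest first]: 59 @ $16 + 22 @ $18 + 279 @ $16 = $5,804
Nov 13, 246 sold [LIFO — newest first]: 246 @ $17 = $4,182
Total COGS = $5,328 + $5,804 + $4,182 = $15,314
Ending inventory: 64 @ $16 + 19 @ $17 = $1,347
Check: goods available $16,661 = COGS $15,314 + ending $1,347

COGS = $15,314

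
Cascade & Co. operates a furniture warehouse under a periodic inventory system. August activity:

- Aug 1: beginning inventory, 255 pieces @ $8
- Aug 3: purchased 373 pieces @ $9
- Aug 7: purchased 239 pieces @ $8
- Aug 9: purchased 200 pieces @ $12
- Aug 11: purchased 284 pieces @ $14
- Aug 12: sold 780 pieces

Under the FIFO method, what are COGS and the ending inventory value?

Aug 12, 780 sold [FIFO — oldest first]: 255 @ $8 + 373 @ $9 + 152 @ $8 = $6,613
Ending inventory: 87 @ $8 + 200 @ $12 + 284 @ $14 = $7,072
Check: goods available $13,685 = COGS $6,613 + ending $7,072

COGS = $6,613; ending inventory = $7,072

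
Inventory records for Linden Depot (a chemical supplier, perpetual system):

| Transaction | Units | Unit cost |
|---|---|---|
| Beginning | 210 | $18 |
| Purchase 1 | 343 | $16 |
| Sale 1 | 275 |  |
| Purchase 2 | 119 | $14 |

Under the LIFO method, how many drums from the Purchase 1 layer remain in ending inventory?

Sale 1 (275) [LIFO — newest first]: 275 @ $16 = $4,400
Ending inventory: 210 @ $18 + 68 @ $16 + 119 @ $14 = $6,534

68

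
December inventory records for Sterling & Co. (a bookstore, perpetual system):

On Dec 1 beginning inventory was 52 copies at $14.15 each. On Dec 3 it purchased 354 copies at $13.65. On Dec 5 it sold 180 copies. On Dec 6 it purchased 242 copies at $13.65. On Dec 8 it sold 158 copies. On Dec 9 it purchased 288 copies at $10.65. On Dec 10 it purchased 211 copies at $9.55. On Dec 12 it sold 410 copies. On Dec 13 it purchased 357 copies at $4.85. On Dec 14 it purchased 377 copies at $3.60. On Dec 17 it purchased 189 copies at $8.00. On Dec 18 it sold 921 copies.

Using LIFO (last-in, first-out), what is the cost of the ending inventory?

Dec 5, 180 sold [LIFO — newest first]: 180 @ $13.65 = $2,457.00
Dec 8, 158 sold [LIFO — newest first]: 158 @ $13.65 = $2,156.70
Dec 12, 410 sold [LIFO — newest first]: 211 @ $9.55 + 199 @ $10.65 = $4,134.40
Dec 18, 921 sold [LIFO — newest first]: 189 @ $8.00 + 377 @ $3.60 + 355 @ $4.85 = $4,590.95
Total COGS = $2,457.00 + $2,156.70 + $4,134.40 + $4,590.95 = $13,339.05
Ending inventory: 52 @ $14.15 + 174 @ $13.65 + 84 @ $13.65 + 89 @ $10.65 + 2 @ $4.85 = $5,215.05

Ending inventory = $5,215.05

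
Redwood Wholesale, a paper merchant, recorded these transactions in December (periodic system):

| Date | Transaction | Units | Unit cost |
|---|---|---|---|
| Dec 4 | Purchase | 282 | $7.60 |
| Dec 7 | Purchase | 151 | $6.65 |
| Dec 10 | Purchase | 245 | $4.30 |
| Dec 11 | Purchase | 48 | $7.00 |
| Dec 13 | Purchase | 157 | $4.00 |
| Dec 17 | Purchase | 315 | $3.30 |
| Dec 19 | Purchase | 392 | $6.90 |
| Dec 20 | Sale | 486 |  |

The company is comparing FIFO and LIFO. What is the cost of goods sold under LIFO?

COGS = $3,015.00

FIFO COGS: 282 @ $7.60 + 151 @ $6.65 + 53 @ $4.30 = $3,375.25
LIFO COGS: 392 @ $6.90 + 94 @ $3.30 = $3,015.00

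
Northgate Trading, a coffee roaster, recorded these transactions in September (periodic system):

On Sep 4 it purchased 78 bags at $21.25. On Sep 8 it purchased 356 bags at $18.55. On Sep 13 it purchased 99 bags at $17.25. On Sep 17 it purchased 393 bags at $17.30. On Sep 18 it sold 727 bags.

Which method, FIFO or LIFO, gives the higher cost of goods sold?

FIFO COGS: 78 @ $21.25 + 356 @ $18.55 + 99 @ $17.25 + 194 @ $17.30 = $13,325.25
LIFO COGS: 393 @ $17.30 + 99 @ $17.25 + 235 @ $18.55 = $12,865.90

FIFO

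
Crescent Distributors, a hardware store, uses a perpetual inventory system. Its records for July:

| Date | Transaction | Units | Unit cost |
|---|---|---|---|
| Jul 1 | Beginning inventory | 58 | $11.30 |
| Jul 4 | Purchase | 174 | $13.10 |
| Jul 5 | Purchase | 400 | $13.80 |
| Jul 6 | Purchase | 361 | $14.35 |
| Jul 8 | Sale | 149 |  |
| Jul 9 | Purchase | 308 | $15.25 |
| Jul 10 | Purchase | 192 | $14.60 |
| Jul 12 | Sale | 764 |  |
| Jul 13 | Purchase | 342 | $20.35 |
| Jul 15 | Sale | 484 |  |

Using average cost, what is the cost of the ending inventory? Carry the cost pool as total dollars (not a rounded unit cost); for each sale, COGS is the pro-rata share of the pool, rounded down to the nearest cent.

Ending inventory = $7,219.73

After Jul 1: 58 on hand, pool $655.40 (≈ $11.3000 each)
After Jul 4: 232 on hand, pool $2,934.80 (≈ $12.6500 each)
After Jul 5: 632 on hand, pool $8,454.80 (≈ $13.3778 each)
After Jul 6: 993 on hand, pool $13,635.15 (≈ $13.7313 each)
Jul 8, sell 149: 149/993 × $13,635.15 → $2,045.95
After Jul 9: 1152 on hand, pool $16,286.20 (≈ $14.1373 each)
After Jul 10: 1344 on hand, pool $19,089.40 (≈ $14.2034 each)
Jul 12, sell 764: 764/1344 × $19,089.40 → $10,851.41
After Jul 13: 922 on hand, pool $15,197.69 (≈ $16.4834 each)
Jul 15, sell 484: 484/922 × $15,197.69 → $7,977.96
Total COGS = $2,045.95 + $10,851.41 + $7,977.96 = $20,875.32
Ending inventory (cost pool remaining) = $7,219.73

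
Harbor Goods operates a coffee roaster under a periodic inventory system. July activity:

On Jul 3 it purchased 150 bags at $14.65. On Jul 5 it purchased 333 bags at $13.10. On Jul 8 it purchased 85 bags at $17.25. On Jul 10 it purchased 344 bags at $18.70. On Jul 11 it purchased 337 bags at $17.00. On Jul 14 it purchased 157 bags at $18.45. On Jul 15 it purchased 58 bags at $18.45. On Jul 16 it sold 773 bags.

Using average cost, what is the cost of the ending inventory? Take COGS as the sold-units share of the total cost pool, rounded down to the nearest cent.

Ending inventory = $11,400.84

Jul 16, sell 773: 773/1464 × $24,154.60 → $12,753.76
Ending inventory (cost pool remaining) = $11,400.84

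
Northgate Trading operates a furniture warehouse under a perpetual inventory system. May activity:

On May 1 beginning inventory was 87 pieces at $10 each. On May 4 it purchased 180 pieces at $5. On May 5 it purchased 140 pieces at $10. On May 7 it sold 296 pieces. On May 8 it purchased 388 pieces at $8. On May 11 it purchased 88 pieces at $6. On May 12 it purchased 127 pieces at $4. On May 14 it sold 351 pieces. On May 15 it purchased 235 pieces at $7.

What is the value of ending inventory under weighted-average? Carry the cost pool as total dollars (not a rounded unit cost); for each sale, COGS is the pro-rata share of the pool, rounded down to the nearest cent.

Ending inventory = $4,189.34

After May 1: 87 on hand, pool $870.00 (≈ $10.0000 each)
After May 4: 267 on hand, pool $1,770.00 (≈ $6.6292 each)
After May 5: 407 on hand, pool $3,170.00 (≈ $7.7887 each)
May 7, sell 296: 296/407 × $3,170.00 → $2,305.45
After May 8: 499 on hand, pool $3,968.55 (≈ $7.9530 each)
After May 11: 587 on hand, pool $4,496.55 (≈ $7.6602 each)
After May 12: 714 on hand, pool $5,004.55 (≈ $7.0092 each)
May 14, sell 351: 351/714 × $5,004.55 → $2,460.21
After May 15: 598 on hand, pool $4,189.34 (≈ $7.0056 each)
Total COGS = $2,305.45 + $2,460.21 = $4,765.66
Ending inventory (cost pool remaining) = $4,189.34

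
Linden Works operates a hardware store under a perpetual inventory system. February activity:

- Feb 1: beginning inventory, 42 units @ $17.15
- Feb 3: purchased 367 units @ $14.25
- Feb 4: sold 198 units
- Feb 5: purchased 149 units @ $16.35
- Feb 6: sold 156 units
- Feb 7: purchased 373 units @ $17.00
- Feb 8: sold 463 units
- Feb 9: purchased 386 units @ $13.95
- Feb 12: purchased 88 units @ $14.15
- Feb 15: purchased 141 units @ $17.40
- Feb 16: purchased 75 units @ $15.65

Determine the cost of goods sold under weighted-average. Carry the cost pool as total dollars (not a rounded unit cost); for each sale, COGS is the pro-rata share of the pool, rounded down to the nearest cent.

COGS = $12,857.97

After Feb 1: 42 on hand, pool $720.30 (≈ $17.1500 each)
After Feb 3: 409 on hand, pool $5,950.05 (≈ $14.5478 each)
Feb 4, sell 198: 198/409 × $5,950.05 → $2,880.46
After Feb 5: 360 on hand, pool $5,505.74 (≈ $15.2937 each)
Feb 6, sell 156: 156/360 × $5,505.74 → $2,385.82
After Feb 7: 577 on hand, pool $9,460.92 (≈ $16.3967 each)
Feb 8, sell 463: 463/577 × $9,460.92 → $7,591.69
After Feb 9: 500 on hand, pool $7,253.93 (≈ $14.5079 each)
After Feb 12: 588 on hand, pool $8,499.13 (≈ $14.4543 each)
After Feb 15: 729 on hand, pool $10,952.53 (≈ $15.0240 each)
After Feb 16: 804 on hand, pool $12,126.28 (≈ $15.0824 each)
Total COGS = $2,880.46 + $2,385.82 + $7,591.69 = $12,857.97
Ending inventory (cost pool remaining) = $12,126.28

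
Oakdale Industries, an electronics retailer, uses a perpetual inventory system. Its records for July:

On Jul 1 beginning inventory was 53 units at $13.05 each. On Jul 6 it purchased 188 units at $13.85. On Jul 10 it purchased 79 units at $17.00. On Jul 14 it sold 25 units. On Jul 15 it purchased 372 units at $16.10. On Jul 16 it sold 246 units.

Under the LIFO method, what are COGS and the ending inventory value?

COGS = $4,385.60; ending inventory = $6,242.05

Jul 14, 25 sold [LIFO — newest first]: 25 @ $17.00 = $425.00
Jul 16, 246 sold [LIFO — newest first]: 246 @ $16.10 = $3,960.60
Total COGS = $425.00 + $3,960.60 = $4,385.60
Ending inventory: 53 @ $13.05 + 188 @ $13.85 + 54 @ $17.00 + 126 @ $16.10 = $6,242.05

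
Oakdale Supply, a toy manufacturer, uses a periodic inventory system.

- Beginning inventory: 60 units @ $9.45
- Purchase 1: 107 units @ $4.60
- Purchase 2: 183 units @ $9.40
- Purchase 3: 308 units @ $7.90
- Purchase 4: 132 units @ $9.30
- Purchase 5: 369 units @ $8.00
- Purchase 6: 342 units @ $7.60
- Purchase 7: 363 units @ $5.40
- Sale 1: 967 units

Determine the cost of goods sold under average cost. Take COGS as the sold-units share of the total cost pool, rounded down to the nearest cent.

COGS = $7,237.76

Sale 1, sell 967: 967/1864 × $13,951.60 → $7,237.76
Ending inventory (cost pool remaining) = $6,713.84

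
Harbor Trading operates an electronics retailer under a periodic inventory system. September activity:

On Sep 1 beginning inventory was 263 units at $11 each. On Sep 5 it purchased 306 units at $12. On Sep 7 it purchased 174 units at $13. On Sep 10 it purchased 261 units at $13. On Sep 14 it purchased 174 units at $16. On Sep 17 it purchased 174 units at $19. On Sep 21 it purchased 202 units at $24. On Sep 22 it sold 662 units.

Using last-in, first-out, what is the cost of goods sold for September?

COGS = $12,394

Sep 22, 662 sold [LIFO — newest first]: 202 @ $24 + 174 @ $19 + 174 @ $16 + 112 @ $13 = $12,394
Ending inventory: 263 @ $11 + 306 @ $12 + 174 @ $13 + 149 @ $13 = $10,764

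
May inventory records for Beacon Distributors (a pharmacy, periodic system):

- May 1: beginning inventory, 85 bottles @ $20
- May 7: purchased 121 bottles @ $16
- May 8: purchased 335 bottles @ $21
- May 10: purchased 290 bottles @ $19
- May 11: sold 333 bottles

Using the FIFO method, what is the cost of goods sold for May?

May 11, 333 sold [FIFO — oldest first]: 85 @ $20 + 121 @ $16 + 127 @ $21 = $6,303
Ending inventory: 208 @ $21 + 290 @ $19 = $9,878

COGS = $6,303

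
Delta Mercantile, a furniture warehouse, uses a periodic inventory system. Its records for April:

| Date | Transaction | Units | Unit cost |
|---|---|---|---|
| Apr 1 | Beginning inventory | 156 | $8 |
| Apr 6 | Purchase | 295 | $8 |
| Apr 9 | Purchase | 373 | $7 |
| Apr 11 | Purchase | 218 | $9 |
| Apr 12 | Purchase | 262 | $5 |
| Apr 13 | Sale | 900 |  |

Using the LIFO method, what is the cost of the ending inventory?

Apr 13, 900 sold [LIFO — newest first]: 262 @ $5 + 218 @ $9 + 373 @ $7 + 47 @ $8 = $6,259
Ending inventory: 156 @ $8 + 248 @ $8 = $3,232
Check: goods available $9,491 = COGS $6,259 + ending $3,232

Ending inventory = $3,232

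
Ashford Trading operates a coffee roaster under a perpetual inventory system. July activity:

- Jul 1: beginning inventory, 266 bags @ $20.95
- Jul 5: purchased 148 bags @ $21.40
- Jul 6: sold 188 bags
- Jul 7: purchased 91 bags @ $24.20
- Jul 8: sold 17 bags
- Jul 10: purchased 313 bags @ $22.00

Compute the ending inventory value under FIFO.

Ending inventory = $13,533.35

Jul 6, 188 sold [FIFO — oldest first]: 188 @ $20.95 = $3,938.60
Jul 8, 17 sold [FIFO — oldest first]: 17 @ $20.95 = $356.15
Total COGS = $3,938.60 + $356.15 = $4,294.75
Ending inventory: 61 @ $20.95 + 148 @ $21.40 + 91 @ $24.20 + 313 @ $22.00 = $13,533.35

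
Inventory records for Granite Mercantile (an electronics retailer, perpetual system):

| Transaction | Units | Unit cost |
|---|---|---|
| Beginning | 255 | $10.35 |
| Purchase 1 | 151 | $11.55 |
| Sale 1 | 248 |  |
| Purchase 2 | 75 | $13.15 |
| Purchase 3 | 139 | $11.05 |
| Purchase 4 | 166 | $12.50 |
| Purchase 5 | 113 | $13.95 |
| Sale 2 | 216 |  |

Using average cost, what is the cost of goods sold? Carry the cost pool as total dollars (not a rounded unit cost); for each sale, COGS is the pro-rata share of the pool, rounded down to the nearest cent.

COGS = $5,291.83

After Beginning: 255 on hand, pool $2,639.25 (≈ $10.3500 each)
After Purchase 1: 406 on hand, pool $4,383.30 (≈ $10.7963 each)
Sale 1, sell 248: 248/406 × $4,383.30 → $2,677.48
After Purchase 2: 233 on hand, pool $2,692.07 (≈ $11.5539 each)
After Purchase 3: 372 on hand, pool $4,228.02 (≈ $11.3656 each)
After Purchase 4: 538 on hand, pool $6,303.02 (≈ $11.7157 each)
After Purchase 5: 651 on hand, pool $7,879.37 (≈ $12.1035 each)
Sale 2, sell 216: 216/651 × $7,879.37 → $2,614.35
Total COGS = $2,677.48 + $2,614.35 = $5,291.83
Ending inventory (cost pool remaining) = $5,265.02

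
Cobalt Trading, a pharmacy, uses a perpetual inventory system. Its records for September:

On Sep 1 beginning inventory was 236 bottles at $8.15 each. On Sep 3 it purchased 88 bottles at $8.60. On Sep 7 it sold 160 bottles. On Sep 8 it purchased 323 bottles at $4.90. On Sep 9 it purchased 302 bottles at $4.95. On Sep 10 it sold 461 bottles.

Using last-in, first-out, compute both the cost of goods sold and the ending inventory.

Sep 7, 160 sold [LIFO — newest first]: 88 @ $8.60 + 72 @ $8.15 = $1,343.60
Sep 10, 461 sold [LIFO — newest first]: 302 @ $4.95 + 159 @ $4.90 = $2,274.00
Total COGS = $1,343.60 + $2,274.00 = $3,617.60
Ending inventory: 164 @ $8.15 + 164 @ $4.90 = $2,140.20
Check: goods available $5,757.80 = COGS $3,617.60 + ending $2,140.20

COGS = $3,617.60; ending inventory = $2,140.20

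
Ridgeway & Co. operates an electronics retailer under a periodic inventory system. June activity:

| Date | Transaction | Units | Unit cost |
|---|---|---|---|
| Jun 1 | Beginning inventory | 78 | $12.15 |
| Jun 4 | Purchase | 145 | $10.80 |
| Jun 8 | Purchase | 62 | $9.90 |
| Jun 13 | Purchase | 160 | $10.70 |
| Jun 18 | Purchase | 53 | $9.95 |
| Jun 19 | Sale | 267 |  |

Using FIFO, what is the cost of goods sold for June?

Jun 19, 267 sold [FIFO — oldest first]: 78 @ $12.15 + 145 @ $10.80 + 44 @ $9.90 = $2,949.30
Ending inventory: 18 @ $9.90 + 160 @ $10.70 + 53 @ $9.95 = $2,417.55
Check: goods available $5,366.85 = COGS $2,949.30 + ending $2,417.55

COGS = $2,949.30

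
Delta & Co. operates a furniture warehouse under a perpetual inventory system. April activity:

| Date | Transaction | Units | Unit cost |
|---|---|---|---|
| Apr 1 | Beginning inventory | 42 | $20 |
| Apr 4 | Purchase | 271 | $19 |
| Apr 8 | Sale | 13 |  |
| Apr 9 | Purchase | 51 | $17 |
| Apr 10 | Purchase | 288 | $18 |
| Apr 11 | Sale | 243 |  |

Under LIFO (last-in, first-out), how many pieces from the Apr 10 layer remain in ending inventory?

Apr 8, 13 sold [LIFO — newest first]: 13 @ $19 = $247
Apr 11, 243 sold [LIFO — newest first]: 243 @ $18 = $4,374
Total COGS = $247 + $4,374 = $4,621
Ending inventory: 42 @ $20 + 258 @ $19 + 51 @ $17 + 45 @ $18 = $7,419

45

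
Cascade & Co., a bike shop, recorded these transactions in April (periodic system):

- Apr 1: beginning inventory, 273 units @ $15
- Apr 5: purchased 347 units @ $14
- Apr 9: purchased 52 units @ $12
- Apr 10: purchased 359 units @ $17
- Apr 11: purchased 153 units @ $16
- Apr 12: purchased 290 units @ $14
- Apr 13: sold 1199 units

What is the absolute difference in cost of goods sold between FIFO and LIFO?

FIFO COGS: 273 @ $15 + 347 @ $14 + 52 @ $12 + 359 @ $17 + 153 @ $16 + 15 @ $14 = $18,338
LIFO COGS: 290 @ $14 + 153 @ $16 + 359 @ $17 + 52 @ $12 + 345 @ $14 = $18,065
Difference = |$18,338 − $18,065| = $273

$273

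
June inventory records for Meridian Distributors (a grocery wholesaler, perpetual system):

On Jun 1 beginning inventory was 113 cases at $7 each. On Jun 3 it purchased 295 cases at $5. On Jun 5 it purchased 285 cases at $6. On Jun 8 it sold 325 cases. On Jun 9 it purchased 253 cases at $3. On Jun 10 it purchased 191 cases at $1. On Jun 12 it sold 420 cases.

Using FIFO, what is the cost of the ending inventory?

Ending inventory = $794

Jun 8, 325 sold [FIFO — oldest first]: 113 @ $7 + 212 @ $5 = $1,851
Jun 12, 420 sold [FIFO — oldest first]: 83 @ $5 + 285 @ $6 + 52 @ $3 = $2,281
Total COGS = $1,851 + $2,281 = $4,132
Ending inventory: 201 @ $3 + 191 @ $1 = $794
Check: goods available $4,926 = COGS $4,132 + ending $794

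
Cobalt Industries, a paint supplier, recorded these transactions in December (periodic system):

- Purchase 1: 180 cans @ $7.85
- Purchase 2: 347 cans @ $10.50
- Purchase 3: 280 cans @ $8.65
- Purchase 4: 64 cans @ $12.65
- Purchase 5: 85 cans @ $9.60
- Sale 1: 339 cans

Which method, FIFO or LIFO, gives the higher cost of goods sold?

LIFO

FIFO COGS: 180 @ $7.85 + 159 @ $10.50 = $3,082.50
LIFO COGS: 85 @ $9.60 + 64 @ $12.65 + 190 @ $8.65 = $3,269.10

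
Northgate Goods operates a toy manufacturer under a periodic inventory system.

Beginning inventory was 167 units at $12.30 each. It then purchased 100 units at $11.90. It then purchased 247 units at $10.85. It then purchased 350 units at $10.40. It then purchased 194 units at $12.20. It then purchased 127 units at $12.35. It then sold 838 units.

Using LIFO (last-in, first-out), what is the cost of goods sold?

Sale 1 (838) [LIFO — newest first]: 127 @ $12.35 + 194 @ $12.20 + 350 @ $10.40 + 167 @ $10.85 = $9,387.20
Ending inventory: 167 @ $12.30 + 100 @ $11.90 + 80 @ $10.85 = $4,112.10

COGS = $9,387.20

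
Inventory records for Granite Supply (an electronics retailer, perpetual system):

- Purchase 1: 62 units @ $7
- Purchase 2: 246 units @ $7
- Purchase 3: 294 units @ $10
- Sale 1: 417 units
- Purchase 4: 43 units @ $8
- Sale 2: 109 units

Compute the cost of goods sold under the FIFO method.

COGS = $4,336

Sale 1 (417) [FIFO — oldest first]: 62 @ $7 + 246 @ $7 + 109 @ $10 = $3,246
Sale 2 (109) [FIFO — oldest first]: 109 @ $10 = $1,090
Total COGS = $3,246 + $1,090 = $4,336
Ending inventory: 76 @ $10 + 43 @ $8 = $1,104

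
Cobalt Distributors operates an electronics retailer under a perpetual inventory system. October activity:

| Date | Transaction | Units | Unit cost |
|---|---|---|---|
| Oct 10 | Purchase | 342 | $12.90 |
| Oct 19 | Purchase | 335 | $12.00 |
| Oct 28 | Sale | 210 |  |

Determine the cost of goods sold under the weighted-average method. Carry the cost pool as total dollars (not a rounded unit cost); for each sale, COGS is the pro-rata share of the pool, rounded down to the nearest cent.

COGS = $2,615.47

After Oct 10: 342 on hand, pool $4,411.80 (≈ $12.9000 each)
After Oct 19: 677 on hand, pool $8,431.80 (≈ $12.4547 each)
Oct 28, sell 210: 210/677 × $8,431.80 → $2,615.47
Ending inventory (cost pool remaining) = $5,816.33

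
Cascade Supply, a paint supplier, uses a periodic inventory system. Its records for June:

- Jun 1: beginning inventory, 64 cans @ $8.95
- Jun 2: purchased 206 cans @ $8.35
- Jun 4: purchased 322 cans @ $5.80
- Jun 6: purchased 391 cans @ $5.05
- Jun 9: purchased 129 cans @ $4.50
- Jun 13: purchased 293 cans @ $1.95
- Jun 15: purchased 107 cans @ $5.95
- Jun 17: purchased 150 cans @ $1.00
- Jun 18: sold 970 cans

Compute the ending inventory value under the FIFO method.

Ending inventory = $2,004.15

Jun 18, 970 sold [FIFO — oldest first]: 64 @ $8.95 + 206 @ $8.35 + 322 @ $5.80 + 378 @ $5.05 = $6,069.40
Ending inventory: 13 @ $5.05 + 129 @ $4.50 + 293 @ $1.95 + 107 @ $5.95 + 150 @ $1.00 = $2,004.15
Check: goods available $8,073.55 = COGS $6,069.40 + ending $2,004.15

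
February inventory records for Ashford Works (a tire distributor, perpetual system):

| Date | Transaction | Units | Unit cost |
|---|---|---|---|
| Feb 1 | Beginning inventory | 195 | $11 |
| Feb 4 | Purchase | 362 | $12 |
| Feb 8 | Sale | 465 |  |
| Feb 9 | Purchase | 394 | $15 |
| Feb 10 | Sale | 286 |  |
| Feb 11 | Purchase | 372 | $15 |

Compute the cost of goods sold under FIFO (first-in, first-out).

Feb 8, 465 sold [FIFO — oldest first]: 195 @ $11 + 270 @ $12 = $5,385
Feb 10, 286 sold [FIFO — oldest first]: 92 @ $12 + 194 @ $15 = $4,014
Total COGS = $5,385 + $4,014 = $9,399
Ending inventory: 200 @ $15 + 372 @ $15 = $8,580

COGS = $9,399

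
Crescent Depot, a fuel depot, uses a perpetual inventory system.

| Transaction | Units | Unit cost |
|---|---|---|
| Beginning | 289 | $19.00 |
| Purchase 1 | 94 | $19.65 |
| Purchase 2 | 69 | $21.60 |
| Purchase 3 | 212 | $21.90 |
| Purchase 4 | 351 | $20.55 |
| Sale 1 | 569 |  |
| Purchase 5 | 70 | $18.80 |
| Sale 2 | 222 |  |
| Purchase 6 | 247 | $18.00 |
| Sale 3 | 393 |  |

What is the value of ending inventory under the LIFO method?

Sale 1 (569) [LIFO — newest first]: 351 @ $20.55 + 212 @ $21.90 + 6 @ $21.60 = $11,985.45
Sale 2 (222) [LIFO — newest first]: 70 @ $18.80 + 63 @ $21.60 + 89 @ $19.65 = $4,425.65
Sale 3 (393) [LIFO — newest first]: 247 @ $18.00 + 5 @ $19.65 + 141 @ $19.00 = $7,223.25
Total COGS = $11,985.45 + $4,425.65 + $7,223.25 = $23,634.35
Ending inventory: 148 @ $19.00 = $2,812.00

Ending inventory = $2,812.00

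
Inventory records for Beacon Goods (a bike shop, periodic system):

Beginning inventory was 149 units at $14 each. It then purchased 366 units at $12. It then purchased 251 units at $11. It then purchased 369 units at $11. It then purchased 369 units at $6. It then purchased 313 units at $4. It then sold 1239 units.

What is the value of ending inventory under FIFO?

Ending inventory = $2,842

Sale 1 (1239) [FIFO — oldest first]: 149 @ $14 + 366 @ $12 + 251 @ $11 + 369 @ $11 + 104 @ $6 = $13,922
Ending inventory: 265 @ $6 + 313 @ $4 = $2,842
Check: goods available $16,764 = COGS $13,922 + ending $2,842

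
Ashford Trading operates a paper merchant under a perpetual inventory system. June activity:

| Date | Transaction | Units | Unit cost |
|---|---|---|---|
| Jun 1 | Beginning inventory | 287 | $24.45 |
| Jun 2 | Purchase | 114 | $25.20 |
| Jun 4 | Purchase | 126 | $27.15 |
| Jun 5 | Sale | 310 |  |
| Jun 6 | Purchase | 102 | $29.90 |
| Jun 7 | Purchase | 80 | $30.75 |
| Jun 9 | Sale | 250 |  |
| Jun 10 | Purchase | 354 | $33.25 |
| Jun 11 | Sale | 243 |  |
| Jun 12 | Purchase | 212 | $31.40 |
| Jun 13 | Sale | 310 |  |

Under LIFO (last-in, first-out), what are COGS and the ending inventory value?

Jun 5, 310 sold [LIFO — newest first]: 126 @ $27.15 + 114 @ $25.20 + 70 @ $24.45 = $8,005.20
Jun 9, 250 sold [LIFO — newest first]: 80 @ $30.75 + 102 @ $29.90 + 68 @ $24.45 = $7,172.40
Jun 11, 243 sold [LIFO — newest first]: 243 @ $33.25 = $8,079.75
Jun 13, 310 sold [LIFO — newest first]: 212 @ $31.40 + 98 @ $33.25 = $9,915.30
Total COGS = $8,005.20 + $7,172.40 + $8,079.75 + $9,915.30 = $33,172.65
Ending inventory: 149 @ $24.45 + 13 @ $33.25 = $4,075.30

COGS = $33,172.65; ending inventory = $4,075.30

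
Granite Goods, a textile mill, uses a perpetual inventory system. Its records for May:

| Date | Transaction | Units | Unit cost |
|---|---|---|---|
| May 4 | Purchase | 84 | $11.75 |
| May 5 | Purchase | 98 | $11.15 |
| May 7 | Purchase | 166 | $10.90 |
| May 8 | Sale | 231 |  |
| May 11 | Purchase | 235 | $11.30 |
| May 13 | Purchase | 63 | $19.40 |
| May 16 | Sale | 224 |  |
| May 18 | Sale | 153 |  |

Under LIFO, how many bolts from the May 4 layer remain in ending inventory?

38

May 8, 231 sold [LIFO — newest first]: 166 @ $10.90 + 65 @ $11.15 = $2,534.15
May 16, 224 sold [LIFO — newest first]: 63 @ $19.40 + 161 @ $11.30 = $3,041.50
May 18, 153 sold [LIFO — newest first]: 74 @ $11.30 + 33 @ $11.15 + 46 @ $11.75 = $1,744.65
Total COGS = $2,534.15 + $3,041.50 + $1,744.65 = $7,320.30
Ending inventory: 38 @ $11.75 = $446.50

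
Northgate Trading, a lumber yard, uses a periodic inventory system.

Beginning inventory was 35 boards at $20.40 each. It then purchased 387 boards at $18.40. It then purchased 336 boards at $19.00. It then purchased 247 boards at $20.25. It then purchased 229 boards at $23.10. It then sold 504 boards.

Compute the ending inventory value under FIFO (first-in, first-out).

Sale 1 (504) [FIFO — oldest first]: 35 @ $20.40 + 387 @ $18.40 + 82 @ $19.00 = $9,392.80
Ending inventory: 254 @ $19.00 + 247 @ $20.25 + 229 @ $23.10 = $15,117.65
Check: goods available $24,510.45 = COGS $9,392.80 + ending $15,117.65

Ending inventory = $15,117.65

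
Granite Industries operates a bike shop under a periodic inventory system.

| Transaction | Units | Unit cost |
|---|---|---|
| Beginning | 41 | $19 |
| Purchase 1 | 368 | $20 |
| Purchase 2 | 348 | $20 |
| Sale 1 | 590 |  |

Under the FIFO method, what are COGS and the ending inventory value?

Sale 1 (590) [FIFO — oldest first]: 41 @ $19 + 368 @ $20 + 181 @ $20 = $11,759
Ending inventory: 167 @ $20 = $3,340
Check: goods available $15,099 = COGS $11,759 + ending $3,340

COGS = $11,759; ending inventory = $3,340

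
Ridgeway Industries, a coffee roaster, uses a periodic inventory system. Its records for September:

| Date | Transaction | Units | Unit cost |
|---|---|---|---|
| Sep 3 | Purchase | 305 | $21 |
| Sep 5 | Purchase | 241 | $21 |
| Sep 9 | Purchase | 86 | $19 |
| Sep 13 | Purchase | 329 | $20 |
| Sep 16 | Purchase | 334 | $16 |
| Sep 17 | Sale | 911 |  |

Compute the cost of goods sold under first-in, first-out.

Sep 17, 911 sold [FIFO — oldest first]: 305 @ $21 + 241 @ $21 + 86 @ $19 + 279 @ $20 = $18,680
Ending inventory: 50 @ $20 + 334 @ $16 = $6,344

COGS = $18,680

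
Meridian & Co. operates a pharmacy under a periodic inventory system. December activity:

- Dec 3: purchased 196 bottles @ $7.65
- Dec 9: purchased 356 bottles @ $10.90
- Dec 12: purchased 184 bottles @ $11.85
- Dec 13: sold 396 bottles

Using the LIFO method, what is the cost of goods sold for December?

COGS = $4,491.20

Dec 13, 396 sold [LIFO — newest first]: 184 @ $11.85 + 212 @ $10.90 = $4,491.20
Ending inventory: 196 @ $7.65 + 144 @ $10.90 = $3,069.00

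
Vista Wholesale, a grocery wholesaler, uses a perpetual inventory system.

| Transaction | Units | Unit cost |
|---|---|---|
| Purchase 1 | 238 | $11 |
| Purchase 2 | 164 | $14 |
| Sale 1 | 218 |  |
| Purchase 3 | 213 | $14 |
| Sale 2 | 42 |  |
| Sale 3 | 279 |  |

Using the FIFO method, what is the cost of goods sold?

COGS = $6,832

Sale 1 (218) [FIFO — oldest first]: 218 @ $11 = $2,398
Sale 2 (42) [FIFO — oldest first]: 20 @ $11 + 22 @ $14 = $528
Sale 3 (279) [FIFO — oldest first]: 142 @ $14 + 137 @ $14 = $3,906
Total COGS = $2,398 + $528 + $3,906 = $6,832
Ending inventory: 76 @ $14 = $1,064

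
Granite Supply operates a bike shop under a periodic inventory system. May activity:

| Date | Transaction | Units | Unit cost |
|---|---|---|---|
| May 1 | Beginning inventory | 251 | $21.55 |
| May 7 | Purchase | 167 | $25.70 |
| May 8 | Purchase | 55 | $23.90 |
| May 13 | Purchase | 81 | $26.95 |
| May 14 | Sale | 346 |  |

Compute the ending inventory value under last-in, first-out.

May 14, 346 sold [LIFO — newest first]: 81 @ $26.95 + 55 @ $23.90 + 167 @ $25.70 + 43 @ $21.55 = $8,716.00
Ending inventory: 208 @ $21.55 = $4,482.40

Ending inventory = $4,482.40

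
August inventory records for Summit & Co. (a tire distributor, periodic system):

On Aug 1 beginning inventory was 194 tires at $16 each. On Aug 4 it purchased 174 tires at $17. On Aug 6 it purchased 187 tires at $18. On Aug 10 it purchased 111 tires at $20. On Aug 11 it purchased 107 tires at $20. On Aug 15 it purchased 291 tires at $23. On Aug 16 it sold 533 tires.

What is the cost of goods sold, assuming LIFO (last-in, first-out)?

Aug 16, 533 sold [LIFO — newest first]: 291 @ $23 + 107 @ $20 + 111 @ $20 + 24 @ $18 = $11,485
Ending inventory: 194 @ $16 + 174 @ $17 + 163 @ $18 = $8,996
Check: goods available $20,481 = COGS $11,485 + ending $8,996

COGS = $11,485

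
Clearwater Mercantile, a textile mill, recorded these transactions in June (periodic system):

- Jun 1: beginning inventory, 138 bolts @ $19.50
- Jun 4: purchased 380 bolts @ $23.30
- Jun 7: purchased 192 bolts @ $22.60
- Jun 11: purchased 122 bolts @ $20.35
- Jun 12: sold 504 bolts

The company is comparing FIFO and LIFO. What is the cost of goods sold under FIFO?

COGS = $11,218.80

FIFO COGS: 138 @ $19.50 + 366 @ $23.30 = $11,218.80
LIFO COGS: 122 @ $20.35 + 192 @ $22.60 + 190 @ $23.30 = $11,248.90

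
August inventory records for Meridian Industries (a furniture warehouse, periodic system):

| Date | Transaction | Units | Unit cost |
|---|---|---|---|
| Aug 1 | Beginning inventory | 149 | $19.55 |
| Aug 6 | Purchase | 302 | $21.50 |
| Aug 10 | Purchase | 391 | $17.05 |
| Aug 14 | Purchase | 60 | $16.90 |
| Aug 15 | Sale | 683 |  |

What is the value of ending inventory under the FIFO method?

Aug 15, 683 sold [FIFO — oldest first]: 149 @ $19.55 + 302 @ $21.50 + 232 @ $17.05 = $13,361.55
Ending inventory: 159 @ $17.05 + 60 @ $16.90 = $3,724.95

Ending inventory = $3,724.95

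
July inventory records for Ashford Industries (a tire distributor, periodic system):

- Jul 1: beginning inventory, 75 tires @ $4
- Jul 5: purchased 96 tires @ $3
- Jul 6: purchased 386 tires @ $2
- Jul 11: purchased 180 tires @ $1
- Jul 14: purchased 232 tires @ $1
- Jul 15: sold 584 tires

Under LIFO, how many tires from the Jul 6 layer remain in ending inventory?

Jul 15, 584 sold [LIFO — newest first]: 232 @ $1 + 180 @ $1 + 172 @ $2 = $756
Ending inventory: 75 @ $4 + 96 @ $3 + 214 @ $2 = $1,016
Check: goods available $1,772 = COGS $756 + ending $1,016

214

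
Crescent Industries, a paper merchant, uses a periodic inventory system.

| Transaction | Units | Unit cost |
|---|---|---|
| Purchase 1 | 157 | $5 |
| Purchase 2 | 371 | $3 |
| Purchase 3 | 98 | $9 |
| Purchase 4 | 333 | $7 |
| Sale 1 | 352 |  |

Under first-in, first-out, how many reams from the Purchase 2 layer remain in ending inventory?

176

Sale 1 (352) [FIFO — oldest first]: 157 @ $5 + 195 @ $3 = $1,370
Ending inventory: 176 @ $3 + 98 @ $9 + 333 @ $7 = $3,741
Check: goods available $5,111 = COGS $1,370 + ending $3,741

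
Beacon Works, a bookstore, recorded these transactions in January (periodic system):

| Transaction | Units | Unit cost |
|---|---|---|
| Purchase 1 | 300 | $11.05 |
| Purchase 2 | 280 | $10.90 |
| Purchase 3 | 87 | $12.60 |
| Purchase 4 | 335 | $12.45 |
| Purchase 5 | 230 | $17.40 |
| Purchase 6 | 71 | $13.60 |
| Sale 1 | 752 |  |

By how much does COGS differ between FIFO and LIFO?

$2,029.20

FIFO COGS: 300 @ $11.05 + 280 @ $10.90 + 87 @ $12.60 + 85 @ $12.45 = $8,521.45
LIFO COGS: 71 @ $13.60 + 230 @ $17.40 + 335 @ $12.45 + 87 @ $12.60 + 29 @ $10.90 = $10,550.65
Difference = |$8,521.45 − $10,550.65| = $2,029.20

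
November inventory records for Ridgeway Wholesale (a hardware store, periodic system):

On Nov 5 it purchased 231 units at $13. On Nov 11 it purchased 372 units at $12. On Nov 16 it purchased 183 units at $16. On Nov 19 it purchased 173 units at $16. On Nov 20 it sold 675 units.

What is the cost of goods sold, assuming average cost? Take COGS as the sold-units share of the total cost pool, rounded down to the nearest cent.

COGS = $9,264.88

Nov 20, sell 675: 675/959 × $13,163.00 → $9,264.88
Ending inventory (cost pool remaining) = $3,898.12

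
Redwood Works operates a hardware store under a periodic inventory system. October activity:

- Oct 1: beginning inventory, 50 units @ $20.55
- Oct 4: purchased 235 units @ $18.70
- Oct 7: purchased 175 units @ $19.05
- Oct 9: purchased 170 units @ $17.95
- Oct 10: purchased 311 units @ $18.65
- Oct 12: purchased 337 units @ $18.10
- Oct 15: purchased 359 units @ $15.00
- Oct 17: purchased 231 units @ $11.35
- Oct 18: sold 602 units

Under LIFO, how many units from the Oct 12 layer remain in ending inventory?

Oct 18, 602 sold [LIFO — newest first]: 231 @ $11.35 + 359 @ $15.00 + 12 @ $18.10 = $8,224.05
Ending inventory: 50 @ $20.55 + 235 @ $18.70 + 175 @ $19.05 + 170 @ $17.95 + 311 @ $18.65 + 325 @ $18.10 = $23,489.90

325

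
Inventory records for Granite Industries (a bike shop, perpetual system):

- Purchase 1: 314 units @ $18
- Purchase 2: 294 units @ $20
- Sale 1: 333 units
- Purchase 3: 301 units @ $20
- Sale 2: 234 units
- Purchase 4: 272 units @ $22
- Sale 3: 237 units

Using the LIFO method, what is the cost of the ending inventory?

Sale 1 (333) [LIFO — newest first]: 294 @ $20 + 39 @ $18 = $6,582
Sale 2 (234) [LIFO — newest first]: 234 @ $20 = $4,680
Sale 3 (237) [LIFO — newest first]: 237 @ $22 = $5,214
Total COGS = $6,582 + $4,680 + $5,214 = $16,476
Ending inventory: 275 @ $18 + 67 @ $20 + 35 @ $22 = $7,060
Check: goods available $23,536 = COGS $16,476 + ending $7,060

Ending inventory = $7,060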